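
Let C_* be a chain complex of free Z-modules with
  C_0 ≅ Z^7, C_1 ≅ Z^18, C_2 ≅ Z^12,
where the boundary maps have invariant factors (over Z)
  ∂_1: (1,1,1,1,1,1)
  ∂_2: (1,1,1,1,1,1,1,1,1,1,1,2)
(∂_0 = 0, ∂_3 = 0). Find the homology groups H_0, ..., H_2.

H_0: b_0 = 7 − 0 − 6 = 1; torsion from ∂_1 factors > 1: none. So H_0 = Z.
H_1: b_1 = 18 − 6 − 12 = 0; torsion from ∂_2 factors > 1: [2]. So H_1 = Z/2.
H_2: b_2 = 12 − 12 − 0 = 0; torsion from ∂_3 factors > 1: none. So H_2 = 0.

H_0 = Z,  H_1 = Z/2,  H_2 = 0.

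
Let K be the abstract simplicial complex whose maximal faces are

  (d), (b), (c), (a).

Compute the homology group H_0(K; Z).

Fix the vertex order a < b < c < d and write every simplex with vertices in increasing order. Then dim K = 0 and the simplices of K are:

  0-simplices (4): a, b, c, d

giving chain groups C_0 ≅ Z^4.

Reading off H_k = ker ∂_k / im ∂_{k+1}:

  H_0: rank C_0 − rank ∂_1 = 4 − 0 = 4, and there is no ∂_1, so H_0 ≅ Z^4.

(K is a triangulation of a set of 4 points.)

H_0 = Z^4.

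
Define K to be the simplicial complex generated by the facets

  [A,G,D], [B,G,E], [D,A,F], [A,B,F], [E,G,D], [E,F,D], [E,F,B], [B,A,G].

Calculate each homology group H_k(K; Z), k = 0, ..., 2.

H_0 = Z,  H_1 = 0,  H_2 = Z.

We work with the vertex ordering A < B < D < E < F < G. The simplices of K, each written with vertices in increasing order, are:

  0-simplices (6): A, B, D, E, F, G
  1-simplices (12): AB, AD, AF, AG, BE, BF, BG, DE, DF, DG, EF, EG
  2-simplices (8): ABF, ABG, ADF, ADG, BEF, BEG, DEF, DEG

Hence C_0 ≅ Z^6, C_1 ≅ Z^12, C_2 ≅ Z^8.

Boundary ∂_1: C_1 → C_0 maps an edge to its endpoints' difference, ∂[p,q] = q − p. For instance
  ∂AF = F − A.
As a 6×12 matrix over Z this has rank 5, with invariant factors (1,1,1,1,1).

Boundary ∂_2: C_2 → C_1 sends each 2-simplex [p,q,r] to [q,r] − [p,r] + [p,q]. For instance
  ∂ADF = DF − AF + AD,
  ∂DEG = EG − DG + DE.
This gives a 12×8 integer matrix of rank 7; reducing to Smith normal form yields diagonal entries (1,1,1,1,1,1,1).

Now H_k = ker ∂_k / im ∂_{k+1}, so:

  H_0: rank C_0 − rank ∂_1 = 6 − 5 = 1, and the invariant factors of ∂_1 are all 1, so H_0 = Z.
  H_1: rank ker ∂_1 − rank ∂_2 = (12 − 5) − 7 = 0, and the invariant factors of ∂_2 are all 1, so H_1 = 0.
  H_2: rank ker ∂_2 − rank ∂_3 = (8 − 7) − 0 = 1, and there is no ∂_3, so H_2 = Z.

As a check, the Euler characteristic is 6 − 12 + 8 = 2, which agrees with 1 − 0 + 1 = 2.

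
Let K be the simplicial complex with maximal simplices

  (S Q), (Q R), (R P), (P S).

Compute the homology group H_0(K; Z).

H_0 ≅ Z.

We work with the vertex ordering P < Q < R < S. The simplices of K, each written with vertices in increasing order, are:

  0-simplices (4): P, Q, R, S
  1-simplices (4): PR, PS, QR, QS

Hence C_0 ≅ Z^4, C_1 ≅ Z^4.

∂_1: C_1 → C_0 is given by ∂[p,q] = [q] − [p].
The resulting 4×4 matrix has rank 3, and its Smith normal form has invariant factors (1,1,1).

Computing H_k = (kernel of ∂_k) / (image of ∂_{k+1}):

  H_0: rank C_0 − rank ∂_1 = 4 − 3 = 1, and the invariant factors of ∂_1 are all 1, so H_0 ≅ Z.

(K is a triangulation of the circle S^1.)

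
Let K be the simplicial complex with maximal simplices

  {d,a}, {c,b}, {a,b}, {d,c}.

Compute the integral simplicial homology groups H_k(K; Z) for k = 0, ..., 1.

K has 4 vertices, 4 edges.
rank ∂_0 = 0, rank ∂_1 = 3 ⇒ b_0 = 4 − 0 − 3 = 1; all invariant factors of ∂_1 are 1 so no torsion. So H_0 = Z.
rank ∂_1 = 3, rank ∂_2 = 0 ⇒ b_1 = 4 − 3 − 0 = 1. So H_1 = Z.

H_0 ≅ Z,  H_1 ≅ Z.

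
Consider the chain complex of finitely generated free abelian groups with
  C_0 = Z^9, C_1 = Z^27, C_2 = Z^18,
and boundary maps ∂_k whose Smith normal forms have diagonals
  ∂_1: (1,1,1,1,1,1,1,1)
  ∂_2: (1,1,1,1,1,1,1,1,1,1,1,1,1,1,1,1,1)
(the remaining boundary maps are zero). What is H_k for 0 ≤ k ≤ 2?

H_0 ≅ Z,  H_1 ≅ Z^2,  H_2 ≅ Z.

H_0: b_0 = 9 − 0 − 8 = 1; torsion from ∂_1 factors > 1: none. So H_0 ≅ Z.
H_1: b_1 = 27 − 8 − 17 = 2; torsion from ∂_2 factors > 1: none. So H_1 ≅ Z^2.
H_2: b_2 = 18 − 17 − 0 = 1; torsion from ∂_3 factors > 1: none. So H_2 ≅ Z.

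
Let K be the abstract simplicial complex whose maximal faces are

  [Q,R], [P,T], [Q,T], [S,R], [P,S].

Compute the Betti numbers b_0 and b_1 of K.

K has 5 vertices, 5 edges.
rank ∂_0 = 0, rank ∂_1 = 4 ⇒ b_0 = 5 − 0 − 4 = 1; all invariant factors of ∂_1 are 1 so no torsion. So H_0 = Z.
rank ∂_1 = 4, rank ∂_2 = 0 ⇒ b_1 = 5 − 4 − 0 = 1. So H_1 = Z.

b_0 = 1, b_1 = 1.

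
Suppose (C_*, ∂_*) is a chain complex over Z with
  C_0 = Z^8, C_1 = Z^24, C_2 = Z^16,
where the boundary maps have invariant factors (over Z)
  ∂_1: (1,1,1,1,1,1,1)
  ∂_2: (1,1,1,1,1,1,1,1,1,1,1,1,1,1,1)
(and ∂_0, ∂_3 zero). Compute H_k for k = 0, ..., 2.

H_0 = Z,  H_1 = Z^2,  H_2 = Z.

H_0: b_0 = 8 − 0 − 7 = 1; torsion from ∂_1 factors > 1: none. So H_0 = Z.
H_1: b_1 = 24 − 7 − 15 = 2; torsion from ∂_2 factors > 1: none. So H_1 = Z^2.
H_2: b_2 = 16 − 15 − 0 = 1; torsion from ∂_3 factors > 1: none. So H_2 = Z.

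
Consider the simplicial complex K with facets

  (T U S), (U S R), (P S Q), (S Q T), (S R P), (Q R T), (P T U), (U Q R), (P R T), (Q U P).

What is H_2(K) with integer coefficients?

We work with the vertex ordering P < Q < R < S < T < U. The simplices of K, each written with vertices in increasing order, are:

  0-simplices (6): P, Q, R, S, T, U
  1-simplices (15): PQ, PR, PS, PT, PU, QR, QS, QT, QU, RS, RT, RU, ST, SU, TU
  2-simplices (10): PQS, PQU, PRS, PRT, PTU, QRT, QRU, QST, RSU, STU

giving chain groups C_0 ≅ Z^6, C_1 ≅ Z^15, C_2 ≅ Z^10.

Boundary ∂_1: C_1 → C_0 maps an edge to its endpoints' difference, ∂[p,q] = q − p.
The 6×15 boundary matrix has rank 5 and Smith normal form diag(1,1,1,1,1).

Boundary ∂_2: C_2 → C_1 acts by ∂[p,q,r] = [q,r] − [p,r] + [p,q]. For instance
  ∂QRT = RT − QT + QR,
  ∂RSU = SU − RU + RS.
The 15×10 boundary matrix has rank 10 and Smith normal form diag(1,1,1,1,1,1,1,1,1,2).

Computing H_k = (kernel of ∂_k) / (image of ∂_{k+1}):

  H_2: rank ker ∂_2 − rank ∂_3 = (10 − 10) − 0 = 0, and there is no ∂_3, so H_2 = 0.

H_2 ≅ 0.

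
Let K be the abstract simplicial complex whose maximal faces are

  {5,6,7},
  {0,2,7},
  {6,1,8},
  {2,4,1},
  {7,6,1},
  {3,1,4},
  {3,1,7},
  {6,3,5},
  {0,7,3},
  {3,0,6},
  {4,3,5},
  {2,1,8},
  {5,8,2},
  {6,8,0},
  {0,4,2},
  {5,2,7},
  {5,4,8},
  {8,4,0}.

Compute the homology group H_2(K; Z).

We work with the vertex ordering 0 < 1 < 2 < 3 < 4 < 5 < 6 < 7 < 8. The simplices of K, each written with vertices in increasing order, are:

  0-simplices (9): [0], [1], [2], [3], [4], [5], [6], [7], [8]
  1-simplices (27): (27 of them)
  2-simplices (18): [0,2,4], [0,2,7], [0,3,6], [0,3,7], [0,4,8], [0,6,8], [1,2,4], [1,2,8], [1,3,4], [1,3,7], [1,6,7], [1,6,8], [2,5,7], [2,5,8], [3,4,5], [3,5,6], [4,5,8], [5,6,7]

so the chain groups are C_0 ≅ Z^9, C_1 ≅ Z^27, C_2 ≅ Z^18.

∂_1: C_1 → C_0 sends each edge [p,q] (with p < q) to q − p.
This gives a 9×27 integer matrix of rank 8; reducing to Smith normal form yields diagonal entries (1,1,1,1,1,1,1,1).

∂_2: C_2 → C_1 acts by ∂[p,q,r] = [q,r] − [p,r] + [p,q]. For instance
  ∂[0,2,7] = [2,7] − [0,7] + [0,2],
  ∂[0,2,4] = [2,4] − [0,4] + [0,2].
The resulting 27×18 matrix has rank 18, and its Smith normal form has invariant factors (1,1,1,1,1,1,1,1,1,1,1,1,1,1,1,1,1,2).

From H_k ≅ ker(∂_k) / im(∂_{k+1}) we obtain:

  H_2: rank ker ∂_2 − rank ∂_3 = (18 − 18) − 0 = 0, and there is no ∂_3, so H_2 ≅ 0.

H_2 ≅ 0.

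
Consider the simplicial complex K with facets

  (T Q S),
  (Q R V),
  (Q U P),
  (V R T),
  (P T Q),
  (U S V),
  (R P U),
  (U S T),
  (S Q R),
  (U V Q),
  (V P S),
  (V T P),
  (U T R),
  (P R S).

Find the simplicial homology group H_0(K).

H_0 = Z.

Take the total order P < Q < R < S < T < U < V on the vertex set. Then K (dimension 2) consists of the simplices:

  0-simplices (7): P, Q, R, S, T, U, V
  1-simplices (21): PQ, PR, PS, PT, PU, PV, QR, QS, QT, QU, QV, RS, RT, RU, RV, ST, SU, SV, TU, TV, UV
  2-simplices (14): PQT, PQU, PRS, PRU, PSV, PTV, QRS, QRV, QST, QUV, RTU, RTV, STU, SUV

Hence C_0 ≅ Z^7, C_1 ≅ Z^21, C_2 ≅ Z^14.

∂_1: C_1 → C_0 sends each edge [p,q] (with p < q) to q − p.
The 7×21 boundary matrix has rank 6 and Smith normal form diag(1,1,1,1,1,1).

The boundary map ∂_2: C_2 → C_1 acts by ∂[p,q,r] = [q,r] − [p,r] + [p,q]. For instance
  ∂PRU = RU − PU + PR,
  ∂QRV = RV − QV + QR.
As a 21×14 matrix over Z this has rank 13, with invariant factors (1,1,1,1,1,1,1,1,1,1,1,1,1).

Computing H_k = (kernel of ∂_k) / (image of ∂_{k+1}):

  H_0: rank C_0 − rank ∂_1 = 7 − 6 = 1, and the invariant factors of ∂_1 are all 1, so H_0 ≅ Z.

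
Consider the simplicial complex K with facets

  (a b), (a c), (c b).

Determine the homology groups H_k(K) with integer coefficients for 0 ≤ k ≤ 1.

H_0 = Z,  H_1 = Z.

We work with the vertex ordering a < b < c. The simplices of K, each written with vertices in increasing order, are:

  0-simplices (3): a, b, c
  1-simplices (3): ab, ac, bc

Hence C_0 ≅ Z^3, C_1 ≅ Z^3.

∂_1: C_1 → C_0 sends each edge [p,q] (with p < q) to q − p. For instance
  ∂ac = c − a.
This gives a 3×3 integer matrix of rank 2; reducing to Smith normal form yields diagonal entries (1,1).

From H_k ≅ ker(∂_k) / im(∂_{k+1}) we obtain:

  H_0: rank C_0 − rank ∂_1 = 3 − 2 = 1, and the invariant factors of ∂_1 are all 1, so H_0 ≅ Z.
  H_1: rank ker ∂_1 − rank ∂_2 = (3 − 2) − 0 = 1, and there is no ∂_2, so H_1 ≅ Z.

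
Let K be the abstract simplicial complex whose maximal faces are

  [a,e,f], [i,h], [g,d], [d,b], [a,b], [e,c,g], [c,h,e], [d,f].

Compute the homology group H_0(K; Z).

H_0 ≅ Z.

Order the vertices as a < b < c < d < e < f < g < h < i. Listing each simplex with vertices in this order, K has dimension 2 with simplices:

  0-simplices (9): a, b, c, d, e, f, g, h, i
  1-simplices (13): ab, ae, af, bd, ce, cg, ch, df, dg, ef, eg, eh, hi
  2-simplices (3): aef, ceg, ceh

Hence C_0 ≅ Z^9, C_1 ≅ Z^13, C_2 ≅ Z^3.

The boundary map ∂_1: C_1 → C_0 sends each edge [p,q] (with p < q) to q − p. For instance
  ∂ab = b − a.
The resulting 9×13 matrix has rank 8, and its Smith normal form has invariant factors (1,1,1,1,1,1,1,1).

Boundary ∂_2: C_2 → C_1 acts by ∂[p,q,r] = [q,r] − [p,r] + [p,q]. For instance
  ∂ceg = eg − cg + ce,
  ∂ceh = eh − ch + ce.
The resulting 13×3 matrix has rank 3, and its Smith normal form has invariant factors (1,1,1).

Computing H_k = (kernel of ∂_k) / (image of ∂_{k+1}):

  H_0: rank C_0 − rank ∂_1 = 9 − 8 = 1, and the invariant factors of ∂_1 are all 1, so H_0 ≅ Z.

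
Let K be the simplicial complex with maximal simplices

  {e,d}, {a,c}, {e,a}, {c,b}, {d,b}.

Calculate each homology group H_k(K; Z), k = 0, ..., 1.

Take the total order a < b < c < d < e on the vertex set. Then K (dimension 1) consists of the simplices:

  0-simplices (5): a, b, c, d, e
  1-simplices (5): ac, ae, bc, bd, de

giving chain groups C_0 ≅ Z^5, C_1 ≅ Z^5.

Boundary ∂_1: C_1 → C_0 sends each edge [p,q] (with p < q) to q − p. For instance
  ∂de = e − d.
This gives a 5×5 integer matrix of rank 4; reducing to Smith normal form yields diagonal entries (1,1,1,1).

Reading off H_k = ker ∂_k / im ∂_{k+1}:

  H_0: rank C_0 − rank ∂_1 = 5 − 4 = 1, and the invariant factors of ∂_1 are all 1, so H_0 ≅ Z.
  H_1: rank ker ∂_1 − rank ∂_2 = (5 − 4) − 0 = 1, and there is no ∂_2, so H_1 ≅ Z.

H_0 = Z,  H_1 = Z.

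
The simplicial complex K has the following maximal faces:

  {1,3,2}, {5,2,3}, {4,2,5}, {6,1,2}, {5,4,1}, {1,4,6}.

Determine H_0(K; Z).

H_0 = Z.

We work with the vertex ordering 1 < 2 < 3 < 4 < 5 < 6. The simplices of K, each written with vertices in increasing order, are:

  0-simplices (6): [1], [2], [3], [4], [5], [6]
  1-simplices (12): [1,2], [1,3], [1,4], [1,5], [1,6], [2,3], [2,4], [2,5], [2,6], [3,5], [4,5], [4,6]
  2-simplices (6): [1,2,3], [1,2,6], [1,4,5], [1,4,6], [2,3,5], [2,4,5]

so the chain groups are C_0 ≅ Z^6, C_1 ≅ Z^12, C_2 ≅ Z^6.

∂_1: C_1 → C_0 sends each edge [p,q] (with p < q) to q − p.
As a 6×12 matrix over Z this has rank 5, with invariant factors (1,1,1,1,1).

The boundary map ∂_2: C_2 → C_1 sends each 2-simplex [p,q,r] to [q,r] − [p,r] + [p,q]. For instance
  ∂[2,3,5] = [3,5] − [2,5] + [2,3],
  ∂[1,4,6] = [4,6] − [1,6] + [1,4].
As a 12×6 matrix over Z this has rank 6, with invariant factors (1,1,1,1,1,1).

Computing H_k = (kernel of ∂_k) / (image of ∂_{k+1}):

  H_0: rank C_0 − rank ∂_1 = 6 − 5 = 1, and the invariant factors of ∂_1 are all 1, so H_0 = Z.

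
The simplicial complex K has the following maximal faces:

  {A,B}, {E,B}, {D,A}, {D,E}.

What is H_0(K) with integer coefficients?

Fix the vertex order A < B < D < E and write every simplex with vertices in increasing order. Then dim K = 1 and the simplices of K are:

  0-simplices (4): A, B, D, E
  1-simplices (4): AB, AD, BE, DE

giving chain groups C_0 ≅ Z^4, C_1 ≅ Z^4.

∂_1: C_1 → C_0 maps an edge to its endpoints' difference, ∂[p,q] = q − p. For instance
  ∂AD = D − A.
This gives a 4×4 integer matrix of rank 3; reducing to Smith normal form yields diagonal entries (1,1,1).

From H_k ≅ ker(∂_k) / im(∂_{k+1}) we obtain:

  H_0: rank C_0 − rank ∂_1 = 4 − 3 = 1, and the invariant factors of ∂_1 are all 1, so H_0 = Z.

(K is a triangulation of the circle S^1.)

H_0 ≅ Z.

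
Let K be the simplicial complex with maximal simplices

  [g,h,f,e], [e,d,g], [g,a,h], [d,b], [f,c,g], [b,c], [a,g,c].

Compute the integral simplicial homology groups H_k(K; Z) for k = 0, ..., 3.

H_0 = Z,  H_1 = Z,  H_2 = 0,  H_3 = 0.

Fix the vertex order a < b < c < d < e < f < g < h and write every simplex with vertices in increasing order. Then dim K = 3 and the simplices of K are:

  0-simplices (8): a, b, c, d, e, f, g, h
  1-simplices (15): ac, ag, ah, bc, bd, cf, cg, de, dg, ef, eg, eh, fg, fh, gh
  2-simplices (8): acg, agh, cfg, deg, efg, efh, egh, fgh
  3-simplices (1): efgh

Hence C_0 ≅ Z^8, C_1 ≅ Z^15, C_2 ≅ Z^8, C_3 ≅ Z^1.

The boundary map ∂_1: C_1 → C_0 is given by ∂[p,q] = [q] − [p]. For instance
  ∂ag = g − a.
The resulting 8×15 matrix has rank 7, and its Smith normal form has invariant factors (1,1,1,1,1,1,1).

The boundary map ∂_2: C_2 → C_1 acts by ∂[p,q,r] = [q,r] − [p,r] + [p,q]. For instance
  ∂egh = gh − eh + eg,
  ∂acg = cg − ag + ac.
This gives a 15×8 integer matrix of rank 7; reducing to Smith normal form yields diagonal entries (1,1,1,1,1,1,1).

The boundary map ∂_3: C_3 → C_2 sends each 3-simplex σ to the alternating sum Σ_i (−1)^i (σ with its i-th vertex removed). For instance
  ∂efgh = fgh − egh + efh − efg.
As a 8×1 matrix over Z this has rank 1, with invariant factors (1).

From H_k ≅ ker(∂_k) / im(∂_{k+1}) we obtain:

  H_0: rank C_0 − rank ∂_1 = 8 − 7 = 1, and the invariant factors of ∂_1 are all 1, so H_0 ≅ Z.
  H_1: rank ker ∂_1 − rank ∂_2 = (15 − 7) − 7 = 1, and the invariant factors of ∂_2 are all 1, so H_1 ≅ Z.
  H_2: rank ker ∂_2 − rank ∂_3 = (8 − 7) − 1 = 0, and the invariant factors of ∂_3 are all 1, so H_2 ≅ 0.
  H_3: rank ker ∂_3 − rank ∂_4 = (1 − 1) − 0 = 0, and there is no ∂_4, so H_3 ≅ 0.

As a check, the Euler characteristic is 8 − 15 + 8 − 1 = 0, which agrees with 1 − 1 + 0 − 0 = 0.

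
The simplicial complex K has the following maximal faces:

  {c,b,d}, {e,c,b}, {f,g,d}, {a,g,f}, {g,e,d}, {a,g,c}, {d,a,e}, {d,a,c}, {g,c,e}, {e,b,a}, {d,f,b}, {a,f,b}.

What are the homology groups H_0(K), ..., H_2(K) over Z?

H_0 ≅ Z,  H_1 ≅ Z/2,  H_2 = 0.

Fix the vertex order a < b < c < d < e < f < g and write every simplex with vertices in increasing order. Then dim K = 2 and the simplices of K are:

  0-simplices (7): a, b, c, d, e, f, g
  1-simplices (18): ab, ac, ad, ae, af, ag, bc, bd, be, bf, cd, ce, cg, de, df, dg, eg, fg
  2-simplices (12): abe, abf, acd, acg, ade, afg, bcd, bce, bdf, ceg, deg, dfg

Hence C_0 ≅ Z^7, C_1 ≅ Z^18, C_2 ≅ Z^12.

∂_1: C_1 → C_0 maps an edge to its endpoints' difference, ∂[p,q] = q − p.
The 7×18 boundary matrix has rank 6 and Smith normal form diag(1,1,1,1,1,1).

∂_2: C_2 → C_1 sends each 2-simplex [p,q,r] to [q,r] − [p,r] + [p,q]. For instance
  ∂acg = cg − ag + ac,
  ∂acd = cd − ad + ac.
The 18×12 boundary matrix has rank 12 and Smith normal form diag(1,1,1,1,1,1,1,1,1,1,1,2).

Now H_k = ker ∂_k / im ∂_{k+1}, so:

  H_0: rank C_0 − rank ∂_1 = 7 − 6 = 1, and the invariant factors of ∂_1 are all 1, so H_0 ≅ Z.
  H_1: rank ker ∂_1 − rank ∂_2 = (18 − 6) − 12 = 0, and ∂_2 has invariant factor 2 > 1, so H_1 ≅ Z/2.
  H_2: rank ker ∂_2 − rank ∂_3 = (12 − 12) − 0 = 0, and there is no ∂_3, so H_2 ≅ 0.

As a check, the Euler characteristic is 7 − 18 + 12 = 1, which agrees with 1 − 0 + 0 = 1.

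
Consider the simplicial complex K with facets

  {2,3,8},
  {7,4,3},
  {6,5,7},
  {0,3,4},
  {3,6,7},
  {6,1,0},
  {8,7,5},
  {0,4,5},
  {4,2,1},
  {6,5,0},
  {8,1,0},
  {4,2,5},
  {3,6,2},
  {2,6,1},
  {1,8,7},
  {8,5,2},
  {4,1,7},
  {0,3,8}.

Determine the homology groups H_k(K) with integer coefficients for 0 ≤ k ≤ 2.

Take the total order 0 < 1 < 2 < 3 < 4 < 5 < 6 < 7 < 8 on the vertex set. Then K (dimension 2) consists of the simplices:

  0-simplices (9): [0], [1], [2], [3], [4], [5], [6], [7], [8]
  1-simplices (27): (27 of them)
  2-simplices (18): [0,1,6], [0,1,8], [0,3,4], [0,3,8], [0,4,5], [0,5,6], [1,2,4], [1,2,6], [1,4,7], [1,7,8], [2,3,6], [2,3,8], [2,4,5], [2,5,8], [3,4,7], [3,6,7], [5,6,7], [5,7,8]

so the chain groups are C_0 ≅ Z^9, C_1 ≅ Z^27, C_2 ≅ Z^18.

Boundary ∂_1: C_1 → C_0 maps an edge to its endpoints' difference, ∂[p,q] = q − p. For instance
  ∂[2,5] = [5] − [2].
This gives a 9×27 integer matrix of rank 8; reducing to Smith normal form yields diagonal entries (1,1,1,1,1,1,1,1).

The boundary map ∂_2: C_2 → C_1 acts by ∂[p,q,r] = [q,r] − [p,r] + [p,q]. For instance
  ∂[2,5,8] = [5,8] − [2,8] + [2,5],
  ∂[1,7,8] = [7,8] − [1,8] + [1,7].
As a 27×18 matrix over Z this has rank 17, with invariant factors (1,1,1,1,1,1,1,1,1,1,1,1,1,1,1,1,1).

Now H_k = ker ∂_k / im ∂_{k+1}, so:

  H_0: rank C_0 − rank ∂_1 = 9 − 8 = 1, and the invariant factors of ∂_1 are all 1, so H_0 ≅ Z.
  H_1: rank ker ∂_1 − rank ∂_2 = (27 − 8) − 17 = 2, and the invariant factors of ∂_2 are all 1, so H_1 ≅ Z^2.
  H_2: rank ker ∂_2 − rank ∂_3 = (18 − 17) − 0 = 1, and there is no ∂_3, so H_2 ≅ Z.

H_0 = Z,  H_1 = Z^2,  H_2 = Z.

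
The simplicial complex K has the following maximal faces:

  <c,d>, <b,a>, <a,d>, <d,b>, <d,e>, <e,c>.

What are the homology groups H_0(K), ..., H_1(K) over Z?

H_0 ≅ Z,  H_1 ≅ Z^2.

Fix the vertex order a < b < c < d < e and write every simplex with vertices in increasing order. Then dim K = 1 and the simplices of K are:

  0-simplices (5): a, b, c, d, e
  1-simplices (6): ab, ad, bd, cd, ce, de

so the chain groups are C_0 ≅ Z^5, C_1 ≅ Z^6.

The boundary map ∂_1: C_1 → C_0 is given by ∂[p,q] = [q] − [p]. For instance
  ∂cd = d − c.
The resulting 5×6 matrix has rank 4, and its Smith normal form has invariant factors (1,1,1,1).

Now H_k = ker ∂_k / im ∂_{k+1}, so:

  H_0: rank C_0 − rank ∂_1 = 5 − 4 = 1, and the invariant factors of ∂_1 are all 1, so H_0 ≅ Z.
  H_1: rank ker ∂_1 − rank ∂_2 = (6 − 4) − 0 = 2, and there is no ∂_2, so H_1 ≅ Z^2.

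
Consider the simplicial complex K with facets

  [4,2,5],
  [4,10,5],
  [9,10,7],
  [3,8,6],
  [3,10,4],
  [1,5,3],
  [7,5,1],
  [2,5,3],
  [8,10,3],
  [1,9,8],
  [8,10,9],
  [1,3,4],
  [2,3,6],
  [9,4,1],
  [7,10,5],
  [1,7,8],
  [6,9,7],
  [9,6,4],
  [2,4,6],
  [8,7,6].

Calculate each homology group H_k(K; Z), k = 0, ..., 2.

H_0 ≅ Z,  H_1 ≅ Z ⊕ Z/2Z,  H_2 = 0.

Take the total order 1 < 2 < 3 < 4 < 5 < 6 < 7 < 8 < 9 < 10 on the vertex set. Then K (dimension 2) consists of the simplices:

  0-simplices (10): [1], [2], [3], [4], [5], [6], [7], [8], [9], [10]
  1-simplices (30): (30 of them)
  2-simplices (20): (20 of them)

so the chain groups are C_0 ≅ Z^10, C_1 ≅ Z^30, C_2 ≅ Z^20.

∂_1: C_1 → C_0 sends each edge [p,q] (with p < q) to q − p. For instance
  ∂[2,6] = [6] − [2].
The resulting 10×30 matrix has rank 9, and its Smith normal form has invariant factors (1,1,1,1,1,1,1,1,1).

∂_2: C_2 → C_1 maps a triangle to the signed sum of its edges. For instance
  ∂[1,4,9] = [4,9] − [1,9] + [1,4],
  ∂[1,3,5] = [3,5] − [1,5] + [1,3].
This gives a 30×20 integer matrix of rank 20; reducing to Smith normal form yields diagonal entries (1,1,1,1,1,1,1,1,1,1,1,1,1,1,1,1,1,1,1,2).

Computing H_k = (kernel of ∂_k) / (image of ∂_{k+1}):

  H_0: rank C_0 − rank ∂_1 = 10 − 9 = 1, and the invariant factors of ∂_1 are all 1, so H_0 = Z.
  H_1: rank ker ∂_1 − rank ∂_2 = (30 − 9) − 20 = 1, and ∂_2 has invariant factor 2 > 1, so H_1 = Z ⊕ Z/2Z.
  H_2: rank ker ∂_2 − rank ∂_3 = (20 − 20) − 0 = 0, and there is no ∂_3, so H_2 = 0.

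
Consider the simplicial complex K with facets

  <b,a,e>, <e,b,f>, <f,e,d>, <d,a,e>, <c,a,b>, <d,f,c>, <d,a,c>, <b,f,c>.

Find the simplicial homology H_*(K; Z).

H_0 ≅ Z,  H_1 = 0,  H_2 ≅ Z.

Take the total order a < b < c < d < e < f on the vertex set. Then K (dimension 2) consists of the simplices:

  0-simplices (6): a, b, c, d, e, f
  1-simplices (12): ab, ac, ad, ae, bc, be, bf, cd, cf, de, df, ef
  2-simplices (8): abc, abe, acd, ade, bcf, bef, cdf, def

so the chain groups are C_0 ≅ Z^6, C_1 ≅ Z^12, C_2 ≅ Z^8.

∂_1: C_1 → C_0 sends each edge [p,q] (with p < q) to q − p.
As a 6×12 matrix over Z this has rank 5, with invariant factors (1,1,1,1,1).

The boundary map ∂_2: C_2 → C_1 maps a triangle to the signed sum of its edges. For instance
  ∂abe = be − ae + ab,
  ∂ade = de − ae + ad.
The 12×8 boundary matrix has rank 7 and Smith normal form diag(1,1,1,1,1,1,1).

From H_k ≅ ker(∂_k) / im(∂_{k+1}) we obtain:

  H_0: rank C_0 − rank ∂_1 = 6 − 5 = 1, and the invariant factors of ∂_1 are all 1, so H_0 = Z.
  H_1: rank ker ∂_1 − rank ∂_2 = (12 − 5) − 7 = 0, and the invariant factors of ∂_2 are all 1, so H_1 = 0.
  H_2: rank ker ∂_2 − rank ∂_3 = (8 − 7) − 0 = 1, and there is no ∂_3, so H_2 = Z.

As a check, the Euler characteristic is 6 − 12 + 8 = 2, which agrees with 1 − 0 + 1 = 2.
(K is a triangulation of the 2-sphere S^2.)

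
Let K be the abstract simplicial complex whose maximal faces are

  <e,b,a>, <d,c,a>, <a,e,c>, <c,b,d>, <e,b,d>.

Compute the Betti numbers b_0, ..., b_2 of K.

b_0 = 1, b_1 = 1, b_2 = 0.

Order the vertices as a < b < c < d < e. Listing each simplex with vertices in this order, K has dimension 2 with simplices:

  0-simplices (5): a, b, c, d, e
  1-simplices (10): ab, ac, ad, ae, bc, bd, be, cd, ce, de
  2-simplices (5): abe, acd, ace, bcd, bde

so the chain groups are C_0 ≅ Z^5, C_1 ≅ Z^10, C_2 ≅ Z^5.

Boundary ∂_1: C_1 → C_0 sends each edge [p,q] (with p < q) to q − p.
This gives a 5×10 integer matrix of rank 4; reducing to Smith normal form yields diagonal entries (1,1,1,1).

∂_2: C_2 → C_1 acts by ∂[p,q,r] = [q,r] − [p,r] + [p,q]. For instance
  ∂bde = de − be + bd,
  ∂bcd = cd − bd + bc.
This gives a 10×5 integer matrix of rank 5; reducing to Smith normal form yields diagonal entries (1,1,1,1,1).

Computing H_k = (kernel of ∂_k) / (image of ∂_{k+1}):

  H_0: rank C_0 − rank ∂_1 = 5 − 4 = 1, and the invariant factors of ∂_1 are all 1, so H_0 = Z.
  H_1: rank ker ∂_1 − rank ∂_2 = (10 − 4) − 5 = 1, and the invariant factors of ∂_2 are all 1, so H_1 = Z.
  H_2: rank ker ∂_2 − rank ∂_3 = (5 − 5) − 0 = 0, and there is no ∂_3, so H_2 = 0.

Hence the Betti numbers are b_0 = 1, b_1 = 1, b_2 = 0.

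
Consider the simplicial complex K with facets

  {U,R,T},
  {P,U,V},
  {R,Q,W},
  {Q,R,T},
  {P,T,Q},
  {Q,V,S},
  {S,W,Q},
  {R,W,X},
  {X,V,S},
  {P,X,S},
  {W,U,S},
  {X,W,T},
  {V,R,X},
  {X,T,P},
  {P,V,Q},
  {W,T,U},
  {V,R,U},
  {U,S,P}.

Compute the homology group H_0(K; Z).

H_0 ≅ Z.

We work with the vertex ordering P < Q < R < S < T < U < V < W < X. The simplices of K, each written with vertices in increasing order, are:

  0-simplices (9): P, Q, R, S, T, U, V, W, X
  1-simplices (27): PQ, PS, PT, PU, PV, PX, QR, QS, QT, QV, QW, RT, RU, RV, RW, RX, SU, SV, SW, SX, TU, TW, TX, UV, UW, VX, WX
  2-simplices (18): PQT, PQV, PSU, PSX, PTX, PUV, QRT, QRW, QSV, QSW, RTU, RUV, RVX, RWX, SUW, SVX, TUW, TWX

so the chain groups are C_0 ≅ Z^9, C_1 ≅ Z^27, C_2 ≅ Z^18.

Boundary ∂_1: C_1 → C_0 maps an edge to its endpoints' difference, ∂[p,q] = q − p. For instance
  ∂PV = V − P.
The resulting 9×27 matrix has rank 8, and its Smith normal form has invariant factors (1,1,1,1,1,1,1,1).

Boundary ∂_2: C_2 → C_1 maps a triangle to the signed sum of its edges. For instance
  ∂RTU = TU − RU + RT,
  ∂TUW = UW − TW + TU.
This gives a 27×18 integer matrix of rank 18; reducing to Smith normal form yields diagonal entries (1,1,1,1,1,1,1,1,1,1,1,1,1,1,1,1,1,2).

From H_k ≅ ker(∂_k) / im(∂_{k+1}) we obtain:

  H_0: rank C_0 − rank ∂_1 = 9 − 8 = 1, and the invariant factors of ∂_1 are all 1, so H_0 ≅ Z.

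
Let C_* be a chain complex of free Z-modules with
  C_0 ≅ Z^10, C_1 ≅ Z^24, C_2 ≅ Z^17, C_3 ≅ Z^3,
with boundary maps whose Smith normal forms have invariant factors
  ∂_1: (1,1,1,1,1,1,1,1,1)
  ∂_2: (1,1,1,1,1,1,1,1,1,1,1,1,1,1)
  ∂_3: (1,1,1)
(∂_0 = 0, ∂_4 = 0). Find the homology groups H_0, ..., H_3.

H_0 = Z,  H_1 = Z,  H_2 = 0,  H_3 = 0.

H_0: b_0 = 10 − 0 − 9 = 1; torsion from ∂_1 factors > 1: none. So H_0 = Z.
H_1: b_1 = 24 − 9 − 14 = 1; torsion from ∂_2 factors > 1: none. So H_1 = Z.
H_2: b_2 = 17 − 14 − 3 = 0; torsion from ∂_3 factors > 1: none. So H_2 = 0.
H_3: b_3 = 3 − 3 − 0 = 0; torsion from ∂_4 factors > 1: none. So H_3 = 0.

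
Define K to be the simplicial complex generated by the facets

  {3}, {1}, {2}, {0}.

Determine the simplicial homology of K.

H_0 = Z^4.

Order the vertices as 0 < 1 < 2 < 3. Listing each simplex with vertices in this order, K has dimension 0 with simplices:

  0-simplices (4): [0], [1], [2], [3]

so the chain groups are C_0 ≅ Z^4.

Now H_k = ker ∂_k / im ∂_{k+1}, so:

  H_0: rank C_0 − rank ∂_1 = 4 − 0 = 4, and there is no ∂_1, so H_0 ≅ Z^4.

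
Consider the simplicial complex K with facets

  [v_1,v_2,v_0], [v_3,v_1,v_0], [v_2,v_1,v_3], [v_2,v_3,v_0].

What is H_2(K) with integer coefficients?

Order the vertices as v_0 < v_1 < v_2 < v_3. Listing each simplex with vertices in this order, K has dimension 2 with simplices:

  0-simplices (4): [v_0], [v_1], [v_2], [v_3]
  1-simplices (6): [v_0,v_1], [v_0,v_2], [v_0,v_3], [v_1,v_2], [v_1,v_3], [v_2,v_3]
  2-simplices (4): [v_0,v_1,v_2], [v_0,v_1,v_3], [v_0,v_2,v_3], [v_1,v_2,v_3]

so the chain groups are C_0 ≅ Z^4, C_1 ≅ Z^6, C_2 ≅ Z^4.

The boundary map ∂_1: C_1 → C_0 sends each edge [p,q] (with p < q) to q − p. For instance
  ∂[v_2,v_3] = [v_3] − [v_2].
The resulting 4×6 matrix has rank 3, and its Smith normal form has invariant factors (1,1,1).

Boundary ∂_2: C_2 → C_1 sends each 2-simplex [p,q,r] to [q,r] − [p,r] + [p,q]. For instance
  ∂[v_1,v_2,v_3] = [v_2,v_3] − [v_1,v_3] + [v_1,v_2],
  ∂[v_0,v_1,v_2] = [v_1,v_2] − [v_0,v_2] + [v_0,v_1].
The 6×4 boundary matrix has rank 3 and Smith normal form diag(1,1,1).

Reading off H_k = ker ∂_k / im ∂_{k+1}:

  H_2: rank ker ∂_2 − rank ∂_3 = (4 − 3) − 0 = 1, and there is no ∂_3, so H_2 ≅ Z.

(K is a triangulation of the 2-sphere S^2.)

H_2 = Z.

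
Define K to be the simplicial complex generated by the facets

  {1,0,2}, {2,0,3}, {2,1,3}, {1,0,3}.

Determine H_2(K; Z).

H_2 ≅ Z.

We work with the vertex ordering 0 < 1 < 2 < 3. The simplices of K, each written with vertices in increasing order, are:

  0-simplices (4): [0], [1], [2], [3]
  1-simplices (6): [0,1], [0,2], [0,3], [1,2], [1,3], [2,3]
  2-simplices (4): [0,1,2], [0,1,3], [0,2,3], [1,2,3]

so the chain groups are C_0 ≅ Z^4, C_1 ≅ Z^6, C_2 ≅ Z^4.

∂_1: C_1 → C_0 maps an edge to its endpoints' difference, ∂[p,q] = q − p.
As a 4×6 matrix over Z this has rank 3, with invariant factors (1,1,1).

∂_2: C_2 → C_1 sends each 2-simplex [p,q,r] to [q,r] − [p,r] + [p,q]. For instance
  ∂[0,1,2] = [1,2] − [0,2] + [0,1],
  ∂[1,2,3] = [2,3] − [1,3] + [1,2].
As a 6×4 matrix over Z this has rank 3, with invariant factors (1,1,1).

From H_k ≅ ker(∂_k) / im(∂_{k+1}) we obtain:

  H_2: rank ker ∂_2 − rank ∂_3 = (4 − 3) − 0 = 1, and there is no ∂_3, so H_2 = Z.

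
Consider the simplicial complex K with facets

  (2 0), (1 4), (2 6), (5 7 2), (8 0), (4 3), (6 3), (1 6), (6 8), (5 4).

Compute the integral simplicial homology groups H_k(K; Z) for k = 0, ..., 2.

Order the vertices as 0 < 1 < 2 < 3 < 4 < 5 < 6 < 7 < 8. Listing each simplex with vertices in this order, K has dimension 2 with simplices:

  0-simplices (9): [0], [1], [2], [3], [4], [5], [6], [7], [8]
  1-simplices (12): [0,2], [0,8], [1,4], [1,6], [2,5], [2,6], [2,7], [3,4], [3,6], [4,5], [5,7], [6,8]
  2-simplices (1): [2,5,7]

giving chain groups C_0 ≅ Z^9, C_1 ≅ Z^12, C_2 ≅ Z^1.

∂_1: C_1 → C_0 is given by ∂[p,q] = [q] − [p].
The 9×12 boundary matrix has rank 8 and Smith normal form diag(1,1,1,1,1,1,1,1).

Boundary ∂_2: C_2 → C_1 sends each 2-simplex [p,q,r] to [q,r] − [p,r] + [p,q]. For instance
  ∂[2,5,7] = [5,7] − [2,7] + [2,5].
This gives a 12×1 integer matrix of rank 1; reducing to Smith normal form yields diagonal entries (1).

Reading off H_k = ker ∂_k / im ∂_{k+1}:

  H_0: rank C_0 − rank ∂_1 = 9 − 8 = 1, and the invariant factors of ∂_1 are all 1, so H_0 = Z.
  H_1: rank ker ∂_1 − rank ∂_2 = (12 − 8) − 1 = 3, and the invariant factors of ∂_2 are all 1, so H_1 = Z^3.
  H_2: rank ker ∂_2 − rank ∂_3 = (1 − 1) − 0 = 0, and there is no ∂_3, so H_2 = 0.

As a check, the Euler characteristic is 9 − 12 + 1 = -2, which agrees with 1 − 3 + 0 = -2.

H_0 ≅ Z,  H_1 ≅ Z^3,  H_2 = 0.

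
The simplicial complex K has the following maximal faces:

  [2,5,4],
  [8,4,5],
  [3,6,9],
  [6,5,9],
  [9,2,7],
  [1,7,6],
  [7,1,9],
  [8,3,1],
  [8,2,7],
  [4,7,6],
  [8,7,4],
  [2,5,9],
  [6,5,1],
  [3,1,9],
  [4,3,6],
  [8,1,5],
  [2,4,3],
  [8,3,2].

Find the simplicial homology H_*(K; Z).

H_0 ≅ Z,  H_1 ≅ Z × Z/2,  H_2 = 0.

Take the total order 1 < 2 < 3 < 4 < 5 < 6 < 7 < 8 < 9 on the vertex set. Then K (dimension 2) consists of the simplices:

  0-simplices (9): [1], [2], [3], [4], [5], [6], [7], [8], [9]
  1-simplices (27): (27 of them)
  2-simplices (18): [1,3,8], [1,3,9], [1,5,6], [1,5,8], [1,6,7], [1,7,9], [2,3,4], [2,3,8], [2,4,5], [2,5,9], [2,7,8], [2,7,9], [3,4,6], [3,6,9], [4,5,8], [4,6,7], [4,7,8], [5,6,9]

giving chain groups C_0 ≅ Z^9, C_1 ≅ Z^27, C_2 ≅ Z^18.

∂_1: C_1 → C_0 is given by ∂[p,q] = [q] − [p]. For instance
  ∂[1,6] = [6] − [1].
This gives a 9×27 integer matrix of rank 8; reducing to Smith normal form yields diagonal entries (1,1,1,1,1,1,1,1).

∂_2: C_2 → C_1 maps a triangle to the signed sum of its edges. For instance
  ∂[2,3,4] = [3,4] − [2,4] + [2,3],
  ∂[1,6,7] = [6,7] − [1,7] + [1,6].
The 27×18 boundary matrix has rank 18 and Smith normal form diag(1,1,1,1,1,1,1,1,1,1,1,1,1,1,1,1,1,2).

Reading off H_k = ker ∂_k / im ∂_{k+1}:

  H_0: rank C_0 − rank ∂_1 = 9 − 8 = 1, and the invariant factors of ∂_1 are all 1, so H_0 = Z.
  H_1: rank ker ∂_1 − rank ∂_2 = (27 − 8) − 18 = 1, and ∂_2 has invariant factor 2 > 1, so H_1 = Z × Z/2.
  H_2: rank ker ∂_2 − rank ∂_3 = (18 − 18) − 0 = 0, and there is no ∂_3, so H_2 = 0.

As a check, the Euler characteristic is 9 − 27 + 18 = 0, which agrees with 1 − 1 + 0 = 0.
(K is a triangulation of the Klein bottle.)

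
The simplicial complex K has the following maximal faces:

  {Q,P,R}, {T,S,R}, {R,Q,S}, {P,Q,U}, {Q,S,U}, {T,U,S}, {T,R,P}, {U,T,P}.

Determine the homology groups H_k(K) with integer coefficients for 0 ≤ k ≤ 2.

H_0 = Z,  H_1 = 0,  H_2 = Z.

Order the vertices as P < Q < R < S < T < U. Listing each simplex with vertices in this order, K has dimension 2 with simplices:

  0-simplices (6): P, Q, R, S, T, U
  1-simplices (12): PQ, PR, PT, PU, QR, QS, QU, RS, RT, ST, SU, TU
  2-simplices (8): PQR, PQU, PRT, PTU, QRS, QSU, RST, STU

giving chain groups C_0 ≅ Z^6, C_1 ≅ Z^12, C_2 ≅ Z^8.

Boundary ∂_1: C_1 → C_0 is given by ∂[p,q] = [q] − [p]. For instance
  ∂PQ = Q − P.
As a 6×12 matrix over Z this has rank 5, with invariant factors (1,1,1,1,1).

The boundary map ∂_2: C_2 → C_1 acts by ∂[p,q,r] = [q,r] − [p,r] + [p,q]. For instance
  ∂PTU = TU − PU + PT,
  ∂QSU = SU − QU + QS.
This gives a 12×8 integer matrix of rank 7; reducing to Smith normal form yields diagonal entries (1,1,1,1,1,1,1).

Now H_k = ker ∂_k / im ∂_{k+1}, so:

  H_0: rank C_0 − rank ∂_1 = 6 − 5 = 1, and the invariant factors of ∂_1 are all 1, so H_0 ≅ Z.
  H_1: rank ker ∂_1 − rank ∂_2 = (12 − 5) − 7 = 0, and the invariant factors of ∂_2 are all 1, so H_1 ≅ 0.
  H_2: rank ker ∂_2 − rank ∂_3 = (8 − 7) − 0 = 1, and there is no ∂_3, so H_2 ≅ Z.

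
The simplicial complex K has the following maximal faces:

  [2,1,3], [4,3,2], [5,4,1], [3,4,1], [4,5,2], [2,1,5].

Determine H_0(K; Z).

Take the total order 1 < 2 < 3 < 4 < 5 on the vertex set. Then K (dimension 2) consists of the simplices:

  0-simplices (5): [1], [2], [3], [4], [5]
  1-simplices (9): [1,2], [1,3], [1,4], [1,5], [2,3], [2,4], [2,5], [3,4], [4,5]
  2-simplices (6): [1,2,3], [1,2,5], [1,3,4], [1,4,5], [2,3,4], [2,4,5]

so the chain groups are C_0 ≅ Z^5, C_1 ≅ Z^9, C_2 ≅ Z^6.

Boundary ∂_1: C_1 → C_0 maps an edge to its endpoints' difference, ∂[p,q] = q − p. For instance
  ∂[2,5] = [5] − [2].
This gives a 5×9 integer matrix of rank 4; reducing to Smith normal form yields diagonal entries (1,1,1,1).

The boundary map ∂_2: C_2 → C_1 sends each 2-simplex [p,q,r] to [q,r] − [p,r] + [p,q]. For instance
  ∂[2,3,4] = [3,4] − [2,4] + [2,3],
  ∂[1,2,3] = [2,3] − [1,3] + [1,2].
The resulting 9×6 matrix has rank 5, and its Smith normal form has invariant factors (1,1,1,1,1).

From H_k ≅ ker(∂_k) / im(∂_{k+1}) we obtain:

  H_0: rank C_0 − rank ∂_1 = 5 − 4 = 1, and the invariant factors of ∂_1 are all 1, so H_0 ≅ Z.

(K is a triangulation of the 2-sphere S^2.)

H_0 = Z.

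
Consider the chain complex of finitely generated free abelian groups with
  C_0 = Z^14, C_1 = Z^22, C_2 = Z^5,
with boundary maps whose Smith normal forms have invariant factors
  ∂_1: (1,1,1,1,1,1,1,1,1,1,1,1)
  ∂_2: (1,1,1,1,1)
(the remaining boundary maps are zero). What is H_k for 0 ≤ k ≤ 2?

H_0: b_0 = 14 − 0 − 12 = 2; torsion from ∂_1 factors > 1: none. So H_0 = Z^2.
H_1: b_1 = 22 − 12 − 5 = 5; torsion from ∂_2 factors > 1: none. So H_1 = Z^5.
H_2: b_2 = 5 − 5 − 0 = 0; torsion from ∂_3 factors > 1: none. So H_2 = 0.

H_0 = Z^2,  H_1 = Z^5,  H_2 = 0.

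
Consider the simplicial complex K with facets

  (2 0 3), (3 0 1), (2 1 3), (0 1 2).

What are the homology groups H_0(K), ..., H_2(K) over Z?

H_0 = Z,  H_1 = 0,  H_2 = Z.

Take the total order 0 < 1 < 2 < 3 on the vertex set. Then K (dimension 2) consists of the simplices:

  0-simplices (4): [0], [1], [2], [3]
  1-simplices (6): [0,1], [0,2], [0,3], [1,2], [1,3], [2,3]
  2-simplices (4): [0,1,2], [0,1,3], [0,2,3], [1,2,3]

so the chain groups are C_0 ≅ Z^4, C_1 ≅ Z^6, C_2 ≅ Z^4.

Boundary ∂_1: C_1 → C_0 maps an edge to its endpoints' difference, ∂[p,q] = q − p. For instance
  ∂[2,3] = [3] − [2].
The 4×6 boundary matrix has rank 3 and Smith normal form diag(1,1,1).

∂_2: C_2 → C_1 acts by ∂[p,q,r] = [q,r] − [p,r] + [p,q]. For instance
  ∂[1,2,3] = [2,3] − [1,3] + [1,2],
  ∂[0,1,3] = [1,3] − [0,3] + [0,1].
The resulting 6×4 matrix has rank 3, and its Smith normal form has invariant factors (1,1,1).

Computing H_k = (kernel of ∂_k) / (image of ∂_{k+1}):

  H_0: rank C_0 − rank ∂_1 = 4 − 3 = 1, and the invariant factors of ∂_1 are all 1, so H_0 ≅ Z.
  H_1: rank ker ∂_1 − rank ∂_2 = (6 − 3) − 3 = 0, and the invariant factors of ∂_2 are all 1, so H_1 ≅ 0.
  H_2: rank ker ∂_2 − rank ∂_3 = (4 − 3) − 0 = 1, and there is no ∂_3, so H_2 ≅ Z.

As a check, the Euler characteristic is 4 − 6 + 4 = 2, which agrees with 1 − 0 + 1 = 2.
(K is a triangulation of the 2-sphere S^2.)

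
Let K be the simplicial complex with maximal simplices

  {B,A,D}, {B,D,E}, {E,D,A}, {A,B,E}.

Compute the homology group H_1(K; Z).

Fix the vertex order A < B < D < E and write every simplex with vertices in increasing order. Then dim K = 2 and the simplices of K are:

  0-simplices (4): A, B, D, E
  1-simplices (6): AB, AD, AE, BD, BE, DE
  2-simplices (4): ABD, ABE, ADE, BDE

Hence C_0 ≅ Z^4, C_1 ≅ Z^6, C_2 ≅ Z^4.

∂_1: C_1 → C_0 maps an edge to its endpoints' difference, ∂[p,q] = q − p. For instance
  ∂AE = E − A.
This gives a 4×6 integer matrix of rank 3; reducing to Smith normal form yields diagonal entries (1,1,1).

∂_2: C_2 → C_1 maps a triangle to the signed sum of its edges. For instance
  ∂ABD = BD − AD + AB,
  ∂BDE = DE − BE + BD.
The 6×4 boundary matrix has rank 3 and Smith normal form diag(1,1,1).

From H_k ≅ ker(∂_k) / im(∂_{k+1}) we obtain:

  H_1: rank ker ∂_1 − rank ∂_2 = (6 − 3) − 3 = 0, and the invariant factors of ∂_2 are all 1, so H_1 = 0.

H_1 ≅ 0.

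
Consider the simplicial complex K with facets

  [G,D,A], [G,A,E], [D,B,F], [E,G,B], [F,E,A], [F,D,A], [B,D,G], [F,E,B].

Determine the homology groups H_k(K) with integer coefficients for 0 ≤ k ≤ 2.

H_0 = Z,  H_1 = 0,  H_2 = Z.

Fix the vertex order A < B < D < E < F < G and write every simplex with vertices in increasing order. Then dim K = 2 and the simplices of K are:

  0-simplices (6): A, B, D, E, F, G
  1-simplices (12): AD, AE, AF, AG, BD, BE, BF, BG, DF, DG, EF, EG
  2-simplices (8): ADF, ADG, AEF, AEG, BDF, BDG, BEF, BEG

Hence C_0 ≅ Z^6, C_1 ≅ Z^12, C_2 ≅ Z^8.

∂_1: C_1 → C_0 is given by ∂[p,q] = [q] − [p]. For instance
  ∂EF = F − E.
This gives a 6×12 integer matrix of rank 5; reducing to Smith normal form yields diagonal entries (1,1,1,1,1).

∂_2: C_2 → C_1 acts by ∂[p,q,r] = [q,r] − [p,r] + [p,q]. For instance
  ∂BDF = DF − BF + BD,
  ∂AEG = EG − AG + AE.
The 12×8 boundary matrix has rank 7 and Smith normal form diag(1,1,1,1,1,1,1).

From H_k ≅ ker(∂_k) / im(∂_{k+1}) we obtain:

  H_0: rank C_0 − rank ∂_1 = 6 − 5 = 1, and the invariant factors of ∂_1 are all 1, so H_0 = Z.
  H_1: rank ker ∂_1 − rank ∂_2 = (12 − 5) − 7 = 0, and the invariant factors of ∂_2 are all 1, so H_1 = 0.
  H_2: rank ker ∂_2 − rank ∂_3 = (8 − 7) − 0 = 1, and there is no ∂_3, so H_2 = Z.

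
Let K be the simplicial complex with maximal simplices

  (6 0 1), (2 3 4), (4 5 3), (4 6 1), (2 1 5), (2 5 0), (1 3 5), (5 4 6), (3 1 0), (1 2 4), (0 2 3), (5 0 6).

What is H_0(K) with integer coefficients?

Take the total order 0 < 1 < 2 < 3 < 4 < 5 < 6 on the vertex set. Then K (dimension 2) consists of the simplices:

  0-simplices (7): [0], [1], [2], [3], [4], [5], [6]
  1-simplices (18): [0,1], [0,2], [0,3], [0,5], [0,6], [1,2], [1,3], [1,4], [1,5], [1,6], [2,3], [2,4], [2,5], [3,4], [3,5], [4,5], [4,6], [5,6]
  2-simplices (12): [0,1,3], [0,1,6], [0,2,3], [0,2,5], [0,5,6], [1,2,4], [1,2,5], [1,3,5], [1,4,6], [2,3,4], [3,4,5], [4,5,6]

Hence C_0 ≅ Z^7, C_1 ≅ Z^18, C_2 ≅ Z^12.

∂_1: C_1 → C_0 sends each edge [p,q] (with p < q) to q − p.
This gives a 7×18 integer matrix of rank 6; reducing to Smith normal form yields diagonal entries (1,1,1,1,1,1).

The boundary map ∂_2: C_2 → C_1 acts by ∂[p,q,r] = [q,r] − [p,r] + [p,q]. For instance
  ∂[1,3,5] = [3,5] − [1,5] + [1,3],
  ∂[0,2,3] = [2,3] − [0,3] + [0,2].
As a 18×12 matrix over Z this has rank 12, with invariant factors (1,1,1,1,1,1,1,1,1,1,1,2).

From H_k ≅ ker(∂_k) / im(∂_{k+1}) we obtain:

  H_0: rank C_0 − rank ∂_1 = 7 − 6 = 1, and the invariant factors of ∂_1 are all 1, so H_0 ≅ Z.

H_0 = Z.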